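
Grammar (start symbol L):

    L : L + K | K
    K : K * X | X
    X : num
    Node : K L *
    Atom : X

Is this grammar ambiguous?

(Node, Atom are unreachable from L, so their rules don't affect L(L).) The grammar is stratified — L handles '+' (left-recursive), K handles '*', X atoms. Each operator has a fixed associativity and precedence level, so every string has one parse.

Unambiguous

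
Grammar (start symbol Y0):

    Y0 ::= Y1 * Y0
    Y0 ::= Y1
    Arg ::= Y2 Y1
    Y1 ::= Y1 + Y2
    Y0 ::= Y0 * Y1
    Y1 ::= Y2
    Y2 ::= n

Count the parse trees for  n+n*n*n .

4

Parse trees for n+n*n*n:
  [Y0 [Y1 [Y1 [Y2 n]] + [Y2 n]] * [Y0 [Y1 [Y2 n]] * [Y0 [Y1 [Y2 n]]]]]
  [Y0 [Y1 [Y1 [Y2 n]] + [Y2 n]] * [Y0 [Y0 [Y1 [Y2 n]]] * [Y1 [Y2 n]]]]
  [Y0 [Y0 [Y1 [Y1 [Y2 n]] + [Y2 n]] * [Y0 [Y1 [Y2 n]]]] * [Y1 [Y2 n]]]
  [Y0 [Y0 [Y0 [Y1 [Y1 [Y2 n]] + [Y2 n]]] * [Y1 [Y2 n]]] * [Y1 [Y2 n]]]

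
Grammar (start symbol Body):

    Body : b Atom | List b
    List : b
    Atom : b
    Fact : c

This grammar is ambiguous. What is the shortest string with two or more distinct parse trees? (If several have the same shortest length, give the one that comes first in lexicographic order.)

length 2: b b has 2 parse trees

Two derivations of b b:
  Body ⇒ b Atom ⇒ b b
  Body ⇒ List b ⇒ b b

b b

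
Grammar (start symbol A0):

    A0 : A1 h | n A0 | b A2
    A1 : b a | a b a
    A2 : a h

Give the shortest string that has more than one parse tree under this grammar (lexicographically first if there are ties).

length 3: b a h has 2 parse trees

Two derivations of b a h:
  A0 ⇒ A1 h ⇒ b a h
  A0 ⇒ b A2 ⇒ b a h

b a h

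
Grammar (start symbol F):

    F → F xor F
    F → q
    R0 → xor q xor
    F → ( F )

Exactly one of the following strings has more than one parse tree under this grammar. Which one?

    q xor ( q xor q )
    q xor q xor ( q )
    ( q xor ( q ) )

q xor ( q xor q ): 1 tree
q xor q xor ( q ): 2 trees
( q xor ( q ) ): 1 tree

q xor q xor ( q )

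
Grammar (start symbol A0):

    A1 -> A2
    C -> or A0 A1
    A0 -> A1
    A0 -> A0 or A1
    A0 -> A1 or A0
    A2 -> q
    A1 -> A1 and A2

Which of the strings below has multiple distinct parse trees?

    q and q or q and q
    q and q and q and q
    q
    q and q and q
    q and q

q and q or q and q

q and q or q and q: 2 trees
q and q and q and q: 1 tree
q: 1 tree
q and q and q: 1 tree
q and q: 1 tree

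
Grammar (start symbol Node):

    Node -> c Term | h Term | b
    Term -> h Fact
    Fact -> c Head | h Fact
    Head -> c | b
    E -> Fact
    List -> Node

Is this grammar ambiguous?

Unambiguous

Only Node, Term, Fact, Head are reachable from Node; ignoring the rest: Restricted to the reachable nonterminals, every rule has the form A → t or A → t B, and no two rules for the same A share a first terminal. The grammar encodes a DFA — one run per string.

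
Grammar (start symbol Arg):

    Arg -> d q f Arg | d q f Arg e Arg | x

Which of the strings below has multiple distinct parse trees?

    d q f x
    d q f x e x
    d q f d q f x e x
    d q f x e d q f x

d q f d q f x e x

d q f x: 1 tree
d q f x e x: 1 tree
d q f d q f x e x: 2 trees
d q f x e d q f x: 1 tree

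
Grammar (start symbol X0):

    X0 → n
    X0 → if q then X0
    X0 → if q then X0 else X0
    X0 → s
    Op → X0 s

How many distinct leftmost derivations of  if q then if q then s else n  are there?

2

Parse trees for if q then if q then s else n:
  [X0 if q then [X0 if q then [X0 s] else [X0 n]]]
  [X0 if q then [X0 if q then [X0 s]] else [X0 n]]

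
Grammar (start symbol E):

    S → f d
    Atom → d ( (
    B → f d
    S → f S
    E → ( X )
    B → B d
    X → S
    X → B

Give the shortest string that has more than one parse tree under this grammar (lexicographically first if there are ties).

( f d )

length 4: ( f d ) has 2 parse trees

Two derivations of ( f d ):
  E ⇒ ( X ) ⇒ ( S ) ⇒ ( f d )
  E ⇒ ( X ) ⇒ ( B ) ⇒ ( f d )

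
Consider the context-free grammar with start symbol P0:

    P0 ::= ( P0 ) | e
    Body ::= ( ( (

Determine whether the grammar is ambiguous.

Only P0 is reachable from P0; ignoring the rest: L(P0) is { openⁿ atom closeⁿ : n ≥ 0 }. The bracket depth fixes n, and the derivation is forced at every step.

Unambiguous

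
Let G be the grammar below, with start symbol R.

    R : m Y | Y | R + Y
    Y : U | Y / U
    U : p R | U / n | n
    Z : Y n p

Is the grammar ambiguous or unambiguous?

Witness: n / n

Derivation 1: R ⇒ Y ⇒ U ⇒ U / n ⇒ n / n
Derivation 2: R ⇒ Y ⇒ Y / U ⇒ U / U ⇒ n / U ⇒ n / n

Two distinct leftmost derivations for the same string.

Ambiguous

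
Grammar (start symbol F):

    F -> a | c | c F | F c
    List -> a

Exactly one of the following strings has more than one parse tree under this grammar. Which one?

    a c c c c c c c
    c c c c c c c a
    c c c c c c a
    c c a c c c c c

c c a c c c c c

a c c c c c c c: 1 tree
c c c c c c c a: 1 tree
c c c c c c a: 1 tree
c c a c c c c c: 21 trees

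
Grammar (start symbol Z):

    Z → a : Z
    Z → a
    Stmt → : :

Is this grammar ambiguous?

Only Z is reachable from Z; ignoring the rest: The reachable grammar is A → atom sep A | atom. Each atom is followed by either the separator (recurse) or end-of-string (stop) — no choice point.

Unambiguous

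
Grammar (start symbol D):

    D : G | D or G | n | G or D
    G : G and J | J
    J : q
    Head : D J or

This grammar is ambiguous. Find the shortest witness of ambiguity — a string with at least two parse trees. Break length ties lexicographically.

length 1: no string has ≥2 trees
length 3: q or q has 2 parse trees

Two derivations of q or q:
  D ⇒ D or G ⇒ G or G ⇒ J or G ⇒ q or G ⇒ q or J ⇒ q or q
  D ⇒ G or D ⇒ J or D ⇒ q or D ⇒ q or G ⇒ q or J ⇒ q or q

q or q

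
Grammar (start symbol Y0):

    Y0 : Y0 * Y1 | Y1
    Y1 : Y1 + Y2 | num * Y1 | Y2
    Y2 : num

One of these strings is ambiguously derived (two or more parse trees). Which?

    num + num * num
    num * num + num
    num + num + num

num + num * num: 1 tree
num * num + num: 3 trees
num + num + num: 1 tree

num * num + num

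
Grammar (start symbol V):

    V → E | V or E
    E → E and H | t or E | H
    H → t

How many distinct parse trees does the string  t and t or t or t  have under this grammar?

Parse trees for t and t or t or t:
  [V [V [E [E [H t]] and [H t]]] or [E t or [E [H t]]]]
  [V [V [V [E [E [H t]] and [H t]]] or [E [H t]]] or [E [H t]]]

2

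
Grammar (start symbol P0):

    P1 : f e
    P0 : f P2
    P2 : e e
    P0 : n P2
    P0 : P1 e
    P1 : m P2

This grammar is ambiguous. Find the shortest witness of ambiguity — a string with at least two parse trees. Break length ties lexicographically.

f e e

length 3: f e e has 2 parse trees

Two derivations of f e e:
  P0 ⇒ f P2 ⇒ f e e
  P0 ⇒ P1 e ⇒ f e e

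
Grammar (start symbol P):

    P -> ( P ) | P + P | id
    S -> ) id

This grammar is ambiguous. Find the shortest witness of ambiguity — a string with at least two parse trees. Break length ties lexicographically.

length 1: no string has ≥2 trees
length 3: no string has ≥2 trees
length 5: id + id + id has 2 parse trees

Two derivations of id + id + id:
  P ⇒ P + P ⇒ P + P + P ⇒ id + P + P ⇒ id + id + P ⇒ id + id + id
  P ⇒ P + P ⇒ id + P ⇒ id + P + P ⇒ id + id + P ⇒ id + id + id

id + id + id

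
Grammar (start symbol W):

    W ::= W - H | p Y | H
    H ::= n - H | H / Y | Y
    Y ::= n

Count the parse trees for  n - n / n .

3

Parse trees for n - n / n:
  [W [W [H [Y n]]] - [H [H [Y n]] / [Y n]]]
  [W [H n - [H [H [Y n]] / [Y n]]]]
  [W [H [H n - [H [Y n]]] / [Y n]]]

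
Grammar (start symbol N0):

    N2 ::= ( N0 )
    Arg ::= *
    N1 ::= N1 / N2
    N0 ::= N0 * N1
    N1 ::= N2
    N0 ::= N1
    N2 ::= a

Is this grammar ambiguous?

(Arg is unreachable from N0, so its rules don't affect L(N0).) This is a standard precedence ladder (N0 over N1 over N2), with each level left-recursive on its own operator ('*' at N0, '/' at N1). That structure is LR(1), hence unambiguous.

Unambiguous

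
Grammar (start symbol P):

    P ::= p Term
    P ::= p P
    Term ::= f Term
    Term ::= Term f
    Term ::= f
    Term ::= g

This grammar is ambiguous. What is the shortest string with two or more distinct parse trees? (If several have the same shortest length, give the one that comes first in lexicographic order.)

length 2: no string has ≥2 trees
length 3: p f f has 2 parse trees

Two derivations of p f f:
  P ⇒ p Term ⇒ p f Term ⇒ p f f
  P ⇒ p Term ⇒ p Term f ⇒ p f f

p f f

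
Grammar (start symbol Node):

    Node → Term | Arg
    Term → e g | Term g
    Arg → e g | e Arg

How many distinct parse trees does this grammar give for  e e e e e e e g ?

Parse trees for e e e e e e e g:
  [Node [Arg e [Arg e [Arg e [Arg e [Arg e [Arg e [Arg e g]]]]]]]]

1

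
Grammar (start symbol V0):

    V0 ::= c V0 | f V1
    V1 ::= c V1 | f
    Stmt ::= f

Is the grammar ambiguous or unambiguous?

(Stmt is unreachable from V0, so its rules don't affect L(V0).) Each reachable nonterminal has at most one production per leading terminal, and all productions are right-linear; the derivation is determined token-by-token.

Unambiguous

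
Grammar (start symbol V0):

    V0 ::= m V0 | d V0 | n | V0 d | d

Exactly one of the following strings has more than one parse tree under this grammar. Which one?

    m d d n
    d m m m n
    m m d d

m d d n: 1 tree
d m m m n: 1 tree
m m d d: 4 trees

m m d d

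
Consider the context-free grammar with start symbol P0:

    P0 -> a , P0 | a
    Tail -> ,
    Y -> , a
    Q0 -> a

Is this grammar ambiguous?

Unambiguous

(Tail, Y, Q0 are unreachable from P0, so their rules don't affect L(P0).) The reachable grammar is A → atom sep A | atom. Each atom is followed by either the separator (recurse) or end-of-string (stop) — no choice point.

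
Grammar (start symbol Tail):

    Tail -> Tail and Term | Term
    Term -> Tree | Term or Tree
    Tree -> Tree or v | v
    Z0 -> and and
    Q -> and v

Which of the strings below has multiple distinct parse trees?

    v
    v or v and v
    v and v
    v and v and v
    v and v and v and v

v or v and v

v: 1 tree
v or v and v: 2 trees
v and v: 1 tree
v and v and v: 1 tree
v and v and v and v: 1 tree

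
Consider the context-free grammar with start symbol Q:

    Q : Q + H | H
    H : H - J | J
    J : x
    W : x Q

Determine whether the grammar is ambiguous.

Unambiguous

(W is unreachable from Q, so its rules don't affect L(Q).) Q → Q + H | H  ;  H → H - J | J  — a left-associative chain with J at the bottom. Each string factors uniquely by precedence.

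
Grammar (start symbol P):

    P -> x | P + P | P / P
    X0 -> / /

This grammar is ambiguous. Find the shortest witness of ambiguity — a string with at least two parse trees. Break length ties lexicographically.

length 1: no string has ≥2 trees
length 3: no string has ≥2 trees
length 5: x + x + x has 2 parse trees

Two derivations of x + x + x:
  P ⇒ P + P ⇒ x + P ⇒ x + P + P ⇒ x + x + P ⇒ x + x + x
  P ⇒ P + P ⇒ P + P + P ⇒ x + P + P ⇒ x + x + P ⇒ x + x + x

x + x + x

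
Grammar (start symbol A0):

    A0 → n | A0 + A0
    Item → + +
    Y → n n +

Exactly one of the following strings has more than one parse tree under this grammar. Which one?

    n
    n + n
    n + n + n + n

n: 1 tree
n + n: 1 tree
n + n + n + n: 5 trees

n + n + n + n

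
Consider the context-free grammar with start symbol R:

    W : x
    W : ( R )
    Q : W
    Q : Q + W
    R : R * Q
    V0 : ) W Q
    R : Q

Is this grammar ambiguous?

(V0 is unreachable from R, so its rules don't affect L(R).) R → R * Q | Q  ;  Q → Q + W | W  — a left-associative chain with W at the bottom. Each string factors uniquely by precedence.

Unambiguous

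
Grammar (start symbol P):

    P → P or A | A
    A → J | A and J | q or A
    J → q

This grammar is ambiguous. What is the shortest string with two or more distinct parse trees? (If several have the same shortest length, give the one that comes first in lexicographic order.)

length 1: no string has ≥2 trees
length 3: q or q has 2 parse trees

Two derivations of q or q:
  P ⇒ P or A ⇒ A or A ⇒ J or A ⇒ q or A ⇒ q or J ⇒ q or q
  P ⇒ A ⇒ q or A ⇒ q or J ⇒ q or q

q or q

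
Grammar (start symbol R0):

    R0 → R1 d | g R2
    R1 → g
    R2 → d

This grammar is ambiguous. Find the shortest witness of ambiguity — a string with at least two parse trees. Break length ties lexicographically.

length 2: g d has 2 parse trees

Two derivations of g d:
  R0 ⇒ R1 d ⇒ g d
  R0 ⇒ g R2 ⇒ g d

g d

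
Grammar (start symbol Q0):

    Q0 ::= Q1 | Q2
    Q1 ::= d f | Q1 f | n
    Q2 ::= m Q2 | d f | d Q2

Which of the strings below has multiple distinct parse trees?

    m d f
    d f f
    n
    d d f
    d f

d f

m d f: 1 tree
d f f: 1 tree
n: 1 tree
d d f: 1 tree
d f: 2 trees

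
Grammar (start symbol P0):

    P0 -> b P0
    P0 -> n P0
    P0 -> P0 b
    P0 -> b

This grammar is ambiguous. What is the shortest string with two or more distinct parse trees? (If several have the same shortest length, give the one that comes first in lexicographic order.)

b b

length 1: no string has ≥2 trees
length 2: b b has 2 parse trees

Two derivations of b b:
  P0 ⇒ b P0 ⇒ b b
  P0 ⇒ P0 b ⇒ b b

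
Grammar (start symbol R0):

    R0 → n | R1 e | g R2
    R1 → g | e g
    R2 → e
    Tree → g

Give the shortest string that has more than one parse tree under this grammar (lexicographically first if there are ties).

g e

length 1: no string has ≥2 trees
length 2: g e has 2 parse trees

Two derivations of g e:
  R0 ⇒ R1 e ⇒ g e
  R0 ⇒ g R2 ⇒ g e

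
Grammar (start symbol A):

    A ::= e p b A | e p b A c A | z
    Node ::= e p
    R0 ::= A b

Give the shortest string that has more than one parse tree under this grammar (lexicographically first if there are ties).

e p b e p b z c z

length 1: no string has ≥2 trees
length 4: no string has ≥2 trees
length 6: no string has ≥2 trees
length 7: no string has ≥2 trees
length 9: e p b e p b z c z has 2 parse trees

Two derivations of e p b e p b z c z:
  A ⇒ e p b A ⇒ e p b e p b A c A ⇒ e p b e p b z c A ⇒ e p b e p b z c z
  A ⇒ e p b A c A ⇒ e p b e p b A c A ⇒ e p b e p b z c A ⇒ e p b e p b z c z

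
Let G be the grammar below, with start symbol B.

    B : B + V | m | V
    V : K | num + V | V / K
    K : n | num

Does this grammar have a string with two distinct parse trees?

Witness: num + n

Derivation 1: B ⇒ B + V ⇒ V + V ⇒ K + V ⇒ num + V ⇒ num + K ⇒ num + n
Derivation 2: B ⇒ V ⇒ num + V ⇒ num + K ⇒ num + n

Two distinct leftmost derivations for the same string.

Ambiguous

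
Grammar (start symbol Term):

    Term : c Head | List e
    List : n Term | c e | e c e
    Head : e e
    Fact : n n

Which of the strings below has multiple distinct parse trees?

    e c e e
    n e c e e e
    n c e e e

n c e e e

e c e e: 1 tree
n e c e e e: 1 tree
n c e e e: 2 trees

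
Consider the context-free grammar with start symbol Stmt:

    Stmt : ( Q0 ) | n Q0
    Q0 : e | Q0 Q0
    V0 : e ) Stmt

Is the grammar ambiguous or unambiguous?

Witness: n e e e

Derivation 1: Stmt ⇒ n Q0 ⇒ n Q0 Q0 ⇒ n e Q0 ⇒ n e Q0 Q0 ⇒ n e e Q0 ⇒ n e e e
Derivation 2: Stmt ⇒ n Q0 ⇒ n Q0 Q0 ⇒ n Q0 Q0 Q0 ⇒ n e Q0 Q0 ⇒ n e e Q0 ⇒ n e e e

Two distinct leftmost derivations for the same string.

Ambiguous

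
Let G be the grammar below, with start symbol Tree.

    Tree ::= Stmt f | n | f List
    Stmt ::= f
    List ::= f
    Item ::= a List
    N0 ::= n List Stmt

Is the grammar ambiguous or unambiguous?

Ambiguous

Witness: f f

Derivation 1: Tree ⇒ Stmt f ⇒ f f
Derivation 2: Tree ⇒ f List ⇒ f f

Two distinct leftmost derivations for the same string.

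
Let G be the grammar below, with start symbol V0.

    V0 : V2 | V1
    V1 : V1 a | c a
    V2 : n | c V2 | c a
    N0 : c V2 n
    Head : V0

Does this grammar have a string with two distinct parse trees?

Witness: c a

Derivation 1: V0 ⇒ V2 ⇒ c a
Derivation 2: V0 ⇒ V1 ⇒ c a

Two distinct leftmost derivations for the same string.

Ambiguous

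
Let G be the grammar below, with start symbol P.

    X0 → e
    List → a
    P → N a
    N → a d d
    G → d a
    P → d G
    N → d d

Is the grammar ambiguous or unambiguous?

Ambiguous

Witness: d d a

Derivation 1: P ⇒ N a ⇒ d d a
Derivation 2: P ⇒ d G ⇒ d d a

Two distinct leftmost derivations for the same string.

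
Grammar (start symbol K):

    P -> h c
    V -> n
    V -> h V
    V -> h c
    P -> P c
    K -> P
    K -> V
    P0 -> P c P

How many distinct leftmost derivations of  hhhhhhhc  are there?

Parse trees for hhhhhhhc:
  [K [V h [V h [V h [V h [V h [V h [V h c]]]]]]]]

1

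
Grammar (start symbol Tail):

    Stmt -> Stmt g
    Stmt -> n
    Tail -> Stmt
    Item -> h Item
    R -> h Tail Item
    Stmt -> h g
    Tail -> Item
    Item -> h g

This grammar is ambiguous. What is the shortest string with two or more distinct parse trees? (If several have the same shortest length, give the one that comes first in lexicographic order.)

h g

length 1: no string has ≥2 trees
length 2: h g has 2 parse trees

Two derivations of h g:
  Tail ⇒ Stmt ⇒ h g
  Tail ⇒ Item ⇒ h g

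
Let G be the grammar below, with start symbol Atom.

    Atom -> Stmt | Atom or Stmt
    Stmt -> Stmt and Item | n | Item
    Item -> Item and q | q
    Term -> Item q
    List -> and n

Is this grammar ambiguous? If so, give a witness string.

Ambiguous

Witness: q and q

Derivation 1: Atom ⇒ Stmt ⇒ Stmt and Item ⇒ Item and Item ⇒ q and Item ⇒ q and q
Derivation 2: Atom ⇒ Stmt ⇒ Item ⇒ Item and q ⇒ q and q

Two distinct leftmost derivations for the same string.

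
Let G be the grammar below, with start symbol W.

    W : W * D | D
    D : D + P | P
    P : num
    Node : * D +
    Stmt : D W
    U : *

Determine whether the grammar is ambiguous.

Unambiguous

Only W, D, P are reachable from W; ignoring the rest: W → W * D | D  ;  D → D + P | P  — a left-associative chain with P at the bottom. Each string factors uniquely by precedence.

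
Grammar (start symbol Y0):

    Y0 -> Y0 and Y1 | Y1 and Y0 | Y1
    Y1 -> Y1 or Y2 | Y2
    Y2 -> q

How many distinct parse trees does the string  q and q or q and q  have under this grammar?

4

Parse trees for q and q or q and q:
  [Y0 [Y0 [Y0 [Y1 [Y2 q]]] and [Y1 [Y1 [Y2 q]] or [Y2 q]]] and [Y1 [Y2 q]]]
  [Y0 [Y0 [Y1 [Y2 q]] and [Y0 [Y1 [Y1 [Y2 q]] or [Y2 q]]]] and [Y1 [Y2 q]]]
  [Y0 [Y1 [Y2 q]] and [Y0 [Y0 [Y1 [Y1 [Y2 q]] or [Y2 q]]] and [Y1 [Y2 q]]]]
  [Y0 [Y1 [Y2 q]] and [Y0 [Y1 [Y1 [Y2 q]] or [Y2 q]] and [Y0 [Y1 [Y2 q]]]]]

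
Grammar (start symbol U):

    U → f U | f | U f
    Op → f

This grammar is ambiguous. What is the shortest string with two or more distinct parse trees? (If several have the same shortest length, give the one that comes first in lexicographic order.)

length 1: no string has ≥2 trees
length 2: f f has 2 parse trees

Two derivations of f f:
  U ⇒ f U ⇒ f f
  U ⇒ U f ⇒ f f

f f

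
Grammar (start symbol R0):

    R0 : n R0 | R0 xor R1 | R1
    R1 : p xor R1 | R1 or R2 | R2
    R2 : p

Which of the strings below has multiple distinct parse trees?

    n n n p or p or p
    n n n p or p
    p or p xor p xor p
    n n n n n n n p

n n n p or p or p: 1 tree
n n n p or p: 1 tree
p or p xor p xor p: 2 trees
n n n n n n n p: 1 tree

p or p xor p xor p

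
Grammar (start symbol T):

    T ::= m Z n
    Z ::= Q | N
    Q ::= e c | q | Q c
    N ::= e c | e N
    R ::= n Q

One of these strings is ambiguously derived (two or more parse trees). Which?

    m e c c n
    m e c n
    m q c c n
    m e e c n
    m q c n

m e c n

m e c c n: 1 tree
m e c n: 2 trees
m q c c n: 1 tree
m e e c n: 1 tree
m q c n: 1 tree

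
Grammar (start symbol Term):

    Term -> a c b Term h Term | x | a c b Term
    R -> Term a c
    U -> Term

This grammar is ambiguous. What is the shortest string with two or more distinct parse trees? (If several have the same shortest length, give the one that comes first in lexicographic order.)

length 1: no string has ≥2 trees
length 4: no string has ≥2 trees
length 6: no string has ≥2 trees
length 7: no string has ≥2 trees
length 9: a c b a c b x h x has 2 parse trees

Two derivations of a c b a c b x h x:
  Term ⇒ a c b Term h Term ⇒ a c b a c b Term h Term ⇒ a c b a c b x h Term ⇒ a c b a c b x h x
  Term ⇒ a c b Term ⇒ a c b a c b Term h Term ⇒ a c b a c b x h Term ⇒ a c b a c b x h x

a c b a c b x h x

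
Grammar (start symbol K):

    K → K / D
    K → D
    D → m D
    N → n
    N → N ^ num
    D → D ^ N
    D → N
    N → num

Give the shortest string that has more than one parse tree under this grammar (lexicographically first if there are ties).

n ^ num

length 1: no string has ≥2 trees
length 2: no string has ≥2 trees
length 3: n ^ num has 2 parse trees

Two derivations of n ^ num:
  K ⇒ D ⇒ D ^ N ⇒ N ^ N ⇒ n ^ N ⇒ n ^ num
  K ⇒ D ⇒ N ⇒ N ^ num ⇒ n ^ num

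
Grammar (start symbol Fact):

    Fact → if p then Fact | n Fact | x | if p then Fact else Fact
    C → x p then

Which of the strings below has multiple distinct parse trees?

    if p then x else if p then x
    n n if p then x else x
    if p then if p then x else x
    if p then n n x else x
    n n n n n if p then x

if p then x else if p then x: 1 tree
n n if p then x else x: 1 tree
if p then if p then x else x: 2 trees
if p then n n x else x: 1 tree
n n n n n if p then x: 1 tree

if p then if p then x else x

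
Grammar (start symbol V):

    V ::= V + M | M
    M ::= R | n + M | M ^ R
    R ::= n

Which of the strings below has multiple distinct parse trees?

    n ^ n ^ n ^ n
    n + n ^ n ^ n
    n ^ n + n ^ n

n ^ n ^ n ^ n: 1 tree
n + n ^ n ^ n: 4 trees
n ^ n + n ^ n: 1 tree

n + n ^ n ^ n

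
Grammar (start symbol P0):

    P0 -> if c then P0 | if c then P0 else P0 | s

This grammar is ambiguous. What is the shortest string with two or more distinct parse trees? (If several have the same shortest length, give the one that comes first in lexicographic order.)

length 1: no string has ≥2 trees
length 4: no string has ≥2 trees
length 6: no string has ≥2 trees
length 7: no string has ≥2 trees
length 9: if c then if c then s else s has 2 parse trees

Two derivations of if c then if c then s else s:
  P0 ⇒ if c then P0 ⇒ if c then if c then P0 else P0 ⇒ if c then if c then s else P0 ⇒ if c then if c then s else s
  P0 ⇒ if c then P0 else P0 ⇒ if c then if c then P0 else P0 ⇒ if c then if c then s else P0 ⇒ if c then if c then s else s

if c then if c then s else s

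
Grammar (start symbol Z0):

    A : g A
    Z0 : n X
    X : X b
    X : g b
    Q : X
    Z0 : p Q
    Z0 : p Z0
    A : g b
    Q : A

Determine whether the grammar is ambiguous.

Ambiguous

Witness: p g b

Derivation 1: Z0 ⇒ p Q ⇒ p X ⇒ p g b
Derivation 2: Z0 ⇒ p Q ⇒ p A ⇒ p g b

Two distinct leftmost derivations for the same string.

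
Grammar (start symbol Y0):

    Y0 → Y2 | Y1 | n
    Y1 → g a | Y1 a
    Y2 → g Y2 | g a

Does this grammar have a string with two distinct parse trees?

Witness: g a

Derivation 1: Y0 ⇒ Y2 ⇒ g a
Derivation 2: Y0 ⇒ Y1 ⇒ g a

Two distinct leftmost derivations for the same string.

Ambiguous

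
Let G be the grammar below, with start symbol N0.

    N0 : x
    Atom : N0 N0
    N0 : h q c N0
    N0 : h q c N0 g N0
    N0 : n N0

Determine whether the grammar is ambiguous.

Witness: h q c h q c x g x

Derivation 1: N0 ⇒ h q c N0 ⇒ h q c h q c N0 g N0 ⇒ h q c h q c x g N0 ⇒ h q c h q c x g x
Derivation 2: N0 ⇒ h q c N0 g N0 ⇒ h q c h q c N0 g N0 ⇒ h q c h q c x g N0 ⇒ h q c h q c x g x

Two distinct leftmost derivations for the same string.

Ambiguous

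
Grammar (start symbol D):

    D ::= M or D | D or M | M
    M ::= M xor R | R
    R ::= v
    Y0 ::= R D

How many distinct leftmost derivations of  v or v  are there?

Parse trees for v or v:
  [D [M [R v]] or [D [M [R v]]]]
  [D [D [M [R v]]] or [M [R v]]]

2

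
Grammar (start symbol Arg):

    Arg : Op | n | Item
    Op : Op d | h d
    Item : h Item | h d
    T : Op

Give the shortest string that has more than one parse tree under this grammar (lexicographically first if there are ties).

h d

length 1: no string has ≥2 trees
length 2: h d has 2 parse trees

Two derivations of h d:
  Arg ⇒ Op ⇒ h d
  Arg ⇒ Item ⇒ h d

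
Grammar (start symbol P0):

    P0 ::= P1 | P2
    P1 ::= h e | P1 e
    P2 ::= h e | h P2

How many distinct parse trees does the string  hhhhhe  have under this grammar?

Parse trees for hhhhhe:
  [P0 [P2 h [P2 h [P2 h [P2 h [P2 h e]]]]]]

1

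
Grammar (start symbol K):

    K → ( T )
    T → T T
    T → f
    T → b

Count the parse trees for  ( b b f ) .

2

Parse trees for ( b b f ):
  [K ( [T [T b] [T [T b] [T f]]] )]
  [K ( [T [T [T b] [T b]] [T f]] )]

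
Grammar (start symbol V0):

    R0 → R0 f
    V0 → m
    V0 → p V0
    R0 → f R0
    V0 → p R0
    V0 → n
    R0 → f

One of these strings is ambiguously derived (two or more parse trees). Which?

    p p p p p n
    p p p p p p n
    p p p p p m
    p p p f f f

p p p p p n: 1 tree
p p p p p p n: 1 tree
p p p p p m: 1 tree
p p p f f f: 4 trees

p p p f f f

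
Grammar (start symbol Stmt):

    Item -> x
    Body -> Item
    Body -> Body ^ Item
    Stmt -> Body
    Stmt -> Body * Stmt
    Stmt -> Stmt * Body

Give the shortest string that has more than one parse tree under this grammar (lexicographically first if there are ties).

x * x

length 1: no string has ≥2 trees
length 3: x * x has 2 parse trees

Two derivations of x * x:
  Stmt ⇒ Body * Stmt ⇒ Item * Stmt ⇒ x * Stmt ⇒ x * Body ⇒ x * Item ⇒ x * x
  Stmt ⇒ Stmt * Body ⇒ Body * Body ⇒ Item * Body ⇒ x * Body ⇒ x * Item ⇒ x * x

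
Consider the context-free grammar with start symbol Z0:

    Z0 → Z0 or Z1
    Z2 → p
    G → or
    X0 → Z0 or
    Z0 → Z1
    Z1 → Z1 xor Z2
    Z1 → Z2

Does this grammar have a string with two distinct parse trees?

Only Z0, Z1, Z2 are reachable from Z0; ignoring the rest: The grammar is stratified — Z0 handles 'or' (left-recursive), Z1 handles 'xor', Z2 atoms. Each operator has a fixed associativity and precedence level, so every string has one parse.

Unambiguous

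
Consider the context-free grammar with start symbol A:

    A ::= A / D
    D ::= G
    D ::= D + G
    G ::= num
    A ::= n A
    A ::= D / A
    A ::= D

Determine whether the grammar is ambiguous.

Ambiguous

Witness: num / num

Derivation 1: A ⇒ A / D ⇒ D / D ⇒ G / D ⇒ num / D ⇒ num / G ⇒ num / num
Derivation 2: A ⇒ D / A ⇒ G / A ⇒ num / A ⇒ num / D ⇒ num / G ⇒ num / num

Two distinct leftmost derivations for the same string.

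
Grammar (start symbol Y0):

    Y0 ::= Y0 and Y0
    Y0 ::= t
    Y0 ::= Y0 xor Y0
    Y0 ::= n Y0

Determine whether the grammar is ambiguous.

Ambiguous

Witness: n t and t

Derivation 1: Y0 ⇒ Y0 and Y0 ⇒ n Y0 and Y0 ⇒ n t and Y0 ⇒ n t and t
Derivation 2: Y0 ⇒ n Y0 ⇒ n Y0 and Y0 ⇒ n t and Y0 ⇒ n t and t

Two distinct leftmost derivations for the same string.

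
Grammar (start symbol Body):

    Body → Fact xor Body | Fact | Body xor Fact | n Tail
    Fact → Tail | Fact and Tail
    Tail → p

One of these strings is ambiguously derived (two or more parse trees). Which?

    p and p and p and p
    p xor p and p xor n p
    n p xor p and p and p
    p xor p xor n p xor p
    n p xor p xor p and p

p xor p xor n p xor p

p and p and p and p: 1 tree
p xor p and p xor n p: 1 tree
n p xor p and p and p: 1 tree
p xor p xor n p xor p: 3 trees
n p xor p xor p and p: 1 tree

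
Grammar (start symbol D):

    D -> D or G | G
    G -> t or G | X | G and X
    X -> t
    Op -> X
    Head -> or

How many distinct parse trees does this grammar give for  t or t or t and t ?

7

Parse trees for t or t or t and t:
  [D [D [G [X t]]] or [G t or [G [G [X t]] and [X t]]]]
  [D [D [G [X t]]] or [G [G t or [G [X t]]] and [X t]]]
  [D [D [D [G [X t]]] or [G [X t]]] or [G [G [X t]] and [X t]]]
  [D [D [G t or [G [X t]]]] or [G [G [X t]] and [X t]]]
  [D [G t or [G t or [G [G [X t]] and [X t]]]]]
  [D [G t or [G [G t or [G [X t]]] and [X t]]]]
  [D [G [G t or [G t or [G [X t]]]] and [X t]]]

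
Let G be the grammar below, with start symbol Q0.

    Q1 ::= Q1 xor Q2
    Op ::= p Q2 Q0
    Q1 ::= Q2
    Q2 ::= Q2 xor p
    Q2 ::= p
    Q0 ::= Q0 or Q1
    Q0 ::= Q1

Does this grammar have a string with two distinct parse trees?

Ambiguous

Witness: p xor p

Derivation 1: Q0 ⇒ Q1 ⇒ Q1 xor Q2 ⇒ Q2 xor Q2 ⇒ p xor Q2 ⇒ p xor p
Derivation 2: Q0 ⇒ Q1 ⇒ Q2 ⇒ Q2 xor p ⇒ p xor p

Two distinct leftmost derivations for the same string.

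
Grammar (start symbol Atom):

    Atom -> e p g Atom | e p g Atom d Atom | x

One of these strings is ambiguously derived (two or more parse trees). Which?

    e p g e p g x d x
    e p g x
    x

e p g e p g x d x

e p g e p g x d x: 2 trees
e p g x: 1 tree
x: 1 tree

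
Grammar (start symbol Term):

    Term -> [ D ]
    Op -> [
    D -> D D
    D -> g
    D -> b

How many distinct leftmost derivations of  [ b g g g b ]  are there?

Parse trees for [ b g g g b ] (showing first 6 of 14):
  [Term [ [D [D b] [D [D g] [D [D g] [D [D g] [D b]]]]] ]]
  [Term [ [D [D b] [D [D g] [D [D [D g] [D g]] [D b]]]] ]]
  [Term [ [D [D b] [D [D [D g] [D g]] [D [D g] [D b]]]] ]]
  [Term [ [D [D b] [D [D [D g] [D [D g] [D g]]] [D b]]] ]]
  [Term [ [D [D b] [D [D [D [D g] [D g]] [D g]] [D b]]] ]]
  [Term [ [D [D [D b] [D g]] [D [D g] [D [D g] [D b]]]] ]]

14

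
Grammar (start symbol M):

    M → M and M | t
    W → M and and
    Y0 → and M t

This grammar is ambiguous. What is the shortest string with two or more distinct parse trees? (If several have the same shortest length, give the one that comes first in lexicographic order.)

length 1: no string has ≥2 trees
length 3: no string has ≥2 trees
length 5: t and t and t has 2 parse trees

Two derivations of t and t and t:
  M ⇒ M and M ⇒ M and M and M ⇒ t and M and M ⇒ t and t and M ⇒ t and t and t
  M ⇒ M and M ⇒ t and M ⇒ t and M and M ⇒ t and t and M ⇒ t and t and t

t and t and t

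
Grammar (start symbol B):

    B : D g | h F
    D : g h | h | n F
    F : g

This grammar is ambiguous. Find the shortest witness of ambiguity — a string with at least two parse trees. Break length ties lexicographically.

length 2: h g has 2 parse trees

Two derivations of h g:
  B ⇒ D g ⇒ h g
  B ⇒ h F ⇒ h g

h g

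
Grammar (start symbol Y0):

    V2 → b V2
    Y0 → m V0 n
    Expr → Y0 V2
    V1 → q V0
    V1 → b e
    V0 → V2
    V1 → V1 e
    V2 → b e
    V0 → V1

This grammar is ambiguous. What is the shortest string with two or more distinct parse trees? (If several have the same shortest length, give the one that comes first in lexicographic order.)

length 4: m b e n has 2 parse trees

Two derivations of m b e n:
  Y0 ⇒ m V0 n ⇒ m V2 n ⇒ m b e n
  Y0 ⇒ m V0 n ⇒ m V1 n ⇒ m b e n

m b e n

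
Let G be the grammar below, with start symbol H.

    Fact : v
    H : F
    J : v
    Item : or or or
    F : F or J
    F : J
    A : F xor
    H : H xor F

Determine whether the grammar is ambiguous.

Only H, F, J are reachable from H; ignoring the rest: This is a standard precedence ladder (H over F over J), with each level left-recursive on its own operator ('xor' at H, 'or' at F). That structure is LR(1), hence unambiguous.

Unambiguous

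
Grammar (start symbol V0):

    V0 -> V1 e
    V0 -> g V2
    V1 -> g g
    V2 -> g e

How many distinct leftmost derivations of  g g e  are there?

2

Parse trees for g g e:
  [V0 [V1 g g] e]
  [V0 g [V2 g e]]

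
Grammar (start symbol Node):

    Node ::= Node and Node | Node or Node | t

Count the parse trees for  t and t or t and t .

Parse trees for t and t or t and t:
  [Node [Node t] and [Node [Node [Node t] or [Node t]] and [Node t]]]
  [Node [Node t] and [Node [Node t] or [Node [Node t] and [Node t]]]]
  [Node [Node [Node t] and [Node [Node t] or [Node t]]] and [Node t]]
  [Node [Node [Node [Node t] and [Node t]] or [Node t]] and [Node t]]
  [Node [Node [Node t] and [Node t]] or [Node [Node t] and [Node t]]]

5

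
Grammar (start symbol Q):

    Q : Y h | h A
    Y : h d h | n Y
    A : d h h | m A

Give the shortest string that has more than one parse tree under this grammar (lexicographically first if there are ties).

length 4: h d h h has 2 parse trees

Two derivations of h d h h:
  Q ⇒ Y h ⇒ h d h h
  Q ⇒ h A ⇒ h d h h

h d h h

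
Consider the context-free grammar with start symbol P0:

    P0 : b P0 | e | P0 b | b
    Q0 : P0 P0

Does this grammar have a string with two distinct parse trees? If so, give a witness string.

Witness: b b

Derivation 1: P0 ⇒ b P0 ⇒ b b
Derivation 2: P0 ⇒ P0 b ⇒ b b

Two distinct leftmost derivations for the same string.

Ambiguous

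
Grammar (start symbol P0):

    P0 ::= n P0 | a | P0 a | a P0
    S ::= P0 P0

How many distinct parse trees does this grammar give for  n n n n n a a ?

7

Parse trees for n n n n n a a:
  [P0 n [P0 n [P0 n [P0 n [P0 n [P0 [P0 a] a]]]]]]
  [P0 n [P0 n [P0 n [P0 n [P0 n [P0 a [P0 a]]]]]]]
  [P0 n [P0 n [P0 n [P0 n [P0 [P0 n [P0 a]] a]]]]]
  [P0 n [P0 n [P0 n [P0 [P0 n [P0 n [P0 a]]] a]]]]
  [P0 n [P0 n [P0 [P0 n [P0 n [P0 n [P0 a]]]] a]]]
  [P0 n [P0 [P0 n [P0 n [P0 n [P0 n [P0 a]]]]] a]]
  [P0 [P0 n [P0 n [P0 n [P0 n [P0 n [P0 a]]]]]] a]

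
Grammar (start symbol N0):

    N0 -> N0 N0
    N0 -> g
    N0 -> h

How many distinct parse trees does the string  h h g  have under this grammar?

Parse trees for h h g:
  [N0 [N0 h] [N0 [N0 h] [N0 g]]]
  [N0 [N0 [N0 h] [N0 h]] [N0 g]]

2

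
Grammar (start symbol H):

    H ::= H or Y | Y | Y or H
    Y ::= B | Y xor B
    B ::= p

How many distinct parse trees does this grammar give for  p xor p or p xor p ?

2

Parse trees for p xor p or p xor p:
  [H [H [Y [Y [B p]] xor [B p]]] or [Y [Y [B p]] xor [B p]]]
  [H [Y [Y [B p]] xor [B p]] or [H [Y [Y [B p]] xor [B p]]]]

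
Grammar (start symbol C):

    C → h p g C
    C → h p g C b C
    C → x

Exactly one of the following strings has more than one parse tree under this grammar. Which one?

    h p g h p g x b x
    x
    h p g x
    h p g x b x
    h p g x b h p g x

h p g h p g x b x

h p g h p g x b x: 2 trees
x: 1 tree
h p g x: 1 tree
h p g x b x: 1 tree
h p g x b h p g x: 1 tree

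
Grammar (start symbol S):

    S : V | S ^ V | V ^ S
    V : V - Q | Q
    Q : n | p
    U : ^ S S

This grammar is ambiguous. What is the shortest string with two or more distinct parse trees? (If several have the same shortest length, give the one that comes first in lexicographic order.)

n ^ n

length 1: no string has ≥2 trees
length 3: n ^ n has 2 parse trees

Two derivations of n ^ n:
  S ⇒ S ^ V ⇒ V ^ V ⇒ Q ^ V ⇒ n ^ V ⇒ n ^ Q ⇒ n ^ n
  S ⇒ V ^ S ⇒ Q ^ S ⇒ n ^ S ⇒ n ^ V ⇒ n ^ Q ⇒ n ^ n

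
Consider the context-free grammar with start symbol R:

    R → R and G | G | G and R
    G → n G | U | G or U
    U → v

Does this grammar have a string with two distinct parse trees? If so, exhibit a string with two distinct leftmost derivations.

Ambiguous

Witness: v and v

Derivation 1: R ⇒ R and G ⇒ G and G ⇒ U and G ⇒ v and G ⇒ v and U ⇒ v and v
Derivation 2: R ⇒ G and R ⇒ U and R ⇒ v and R ⇒ v and G ⇒ v and U ⇒ v and v

Two distinct leftmost derivations for the same string.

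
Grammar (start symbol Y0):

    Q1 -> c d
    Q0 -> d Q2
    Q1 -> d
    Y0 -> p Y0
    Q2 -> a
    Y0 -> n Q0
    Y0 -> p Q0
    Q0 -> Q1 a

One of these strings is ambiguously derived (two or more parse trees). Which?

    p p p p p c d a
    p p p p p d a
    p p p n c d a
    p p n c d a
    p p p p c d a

p p p p p c d a: 1 tree
p p p p p d a: 2 trees
p p p n c d a: 1 tree
p p n c d a: 1 tree
p p p p c d a: 1 tree

p p p p p d a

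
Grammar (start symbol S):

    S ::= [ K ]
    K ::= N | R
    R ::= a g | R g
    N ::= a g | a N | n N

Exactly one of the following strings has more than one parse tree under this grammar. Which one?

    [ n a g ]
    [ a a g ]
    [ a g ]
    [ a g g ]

[ a g ]

[ n a g ]: 1 tree
[ a a g ]: 1 tree
[ a g ]: 2 trees
[ a g g ]: 1 tree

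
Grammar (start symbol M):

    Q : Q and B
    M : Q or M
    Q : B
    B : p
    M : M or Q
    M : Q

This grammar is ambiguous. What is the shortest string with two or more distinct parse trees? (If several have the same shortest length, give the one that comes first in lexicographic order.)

length 1: no string has ≥2 trees
length 3: p or p has 2 parse trees

Two derivations of p or p:
  M ⇒ Q or M ⇒ B or M ⇒ p or M ⇒ p or Q ⇒ p or B ⇒ p or p
  M ⇒ M or Q ⇒ Q or Q ⇒ B or Q ⇒ p or Q ⇒ p or B ⇒ p or p

p or p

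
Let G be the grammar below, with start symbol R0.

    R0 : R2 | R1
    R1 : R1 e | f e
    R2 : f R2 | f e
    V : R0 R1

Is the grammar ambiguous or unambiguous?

Ambiguous

Witness: f e

Derivation 1: R0 ⇒ R2 ⇒ f e
Derivation 2: R0 ⇒ R1 ⇒ f e

Two distinct leftmost derivations for the same string.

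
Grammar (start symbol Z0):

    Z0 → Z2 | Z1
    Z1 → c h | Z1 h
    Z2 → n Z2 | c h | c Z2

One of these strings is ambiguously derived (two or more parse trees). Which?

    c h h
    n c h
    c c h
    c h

c h

c h h: 1 tree
n c h: 1 tree
c c h: 1 tree
c h: 2 trees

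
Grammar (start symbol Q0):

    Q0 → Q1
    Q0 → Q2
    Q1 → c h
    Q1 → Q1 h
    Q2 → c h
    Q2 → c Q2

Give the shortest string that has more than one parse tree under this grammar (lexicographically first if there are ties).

length 2: c h has 2 parse trees

Two derivations of c h:
  Q0 ⇒ Q1 ⇒ c h
  Q0 ⇒ Q2 ⇒ c h

c h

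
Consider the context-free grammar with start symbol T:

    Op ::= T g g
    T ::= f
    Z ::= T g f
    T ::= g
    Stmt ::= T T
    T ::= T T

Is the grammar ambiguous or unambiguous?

Ambiguous

Witness: f f f

Derivation 1: T ⇒ T T ⇒ f T ⇒ f T T ⇒ f f T ⇒ f f f
Derivation 2: T ⇒ T T ⇒ T T T ⇒ f T T ⇒ f f T ⇒ f f f

Two distinct leftmost derivations for the same string.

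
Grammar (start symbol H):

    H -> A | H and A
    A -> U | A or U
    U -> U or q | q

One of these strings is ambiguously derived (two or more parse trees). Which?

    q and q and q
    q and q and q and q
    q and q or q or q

q and q or q or q

q and q and q: 1 tree
q and q and q and q: 1 tree
q and q or q or q: 4 trees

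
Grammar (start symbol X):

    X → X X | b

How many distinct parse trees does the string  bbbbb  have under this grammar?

Parse trees for bbbbb (showing first 6 of 14):
  [X [X b] [X [X b] [X [X b] [X [X b] [X b]]]]]
  [X [X b] [X [X b] [X [X [X b] [X b]] [X b]]]]
  [X [X b] [X [X [X b] [X b]] [X [X b] [X b]]]]
  [X [X b] [X [X [X b] [X [X b] [X b]]] [X b]]]
  [X [X b] [X [X [X [X b] [X b]] [X b]] [X b]]]
  [X [X [X b] [X b]] [X [X b] [X [X b] [X b]]]]

14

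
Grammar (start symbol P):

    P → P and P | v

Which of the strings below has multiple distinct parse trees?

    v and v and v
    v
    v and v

v and v and v: 2 trees
v: 1 tree
v and v: 1 tree

v and v and v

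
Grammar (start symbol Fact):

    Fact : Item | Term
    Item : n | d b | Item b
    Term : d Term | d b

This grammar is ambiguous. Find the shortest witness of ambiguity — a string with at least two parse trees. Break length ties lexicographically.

d b

length 1: no string has ≥2 trees
length 2: d b has 2 parse trees

Two derivations of d b:
  Fact ⇒ Item ⇒ d b
  Fact ⇒ Term ⇒ d b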